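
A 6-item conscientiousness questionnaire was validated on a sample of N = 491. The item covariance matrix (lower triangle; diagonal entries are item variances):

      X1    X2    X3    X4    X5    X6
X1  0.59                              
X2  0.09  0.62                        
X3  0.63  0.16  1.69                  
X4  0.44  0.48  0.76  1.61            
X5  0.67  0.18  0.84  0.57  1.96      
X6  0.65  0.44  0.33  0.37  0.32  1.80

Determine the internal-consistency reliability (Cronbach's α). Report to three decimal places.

sum of item variances = 0.59 + 0.62 + 1.69 + 1.61 + 1.96 + 1.80 = 8.27
Sum of the distinct covariances = 6.93
σ²_total = 8.27 + 2 × 6.93 = 22.13
α = (k/(k−1))·(1 − sum of item variances/σ²_total) = (6/5)·(1 − 8.27/22.13) = 0.752

Cronbach's α = 0.752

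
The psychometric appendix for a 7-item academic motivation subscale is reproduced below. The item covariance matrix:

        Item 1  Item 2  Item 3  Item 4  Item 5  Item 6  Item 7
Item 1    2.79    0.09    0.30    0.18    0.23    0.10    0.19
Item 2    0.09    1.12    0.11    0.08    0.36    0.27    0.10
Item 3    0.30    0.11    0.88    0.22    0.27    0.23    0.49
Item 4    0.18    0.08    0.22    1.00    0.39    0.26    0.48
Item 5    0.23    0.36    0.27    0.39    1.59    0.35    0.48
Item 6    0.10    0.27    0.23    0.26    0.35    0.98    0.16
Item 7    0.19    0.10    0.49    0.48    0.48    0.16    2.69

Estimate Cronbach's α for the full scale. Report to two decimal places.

α = 0.57

Σσ²ᵢ = 2.79 + 1.12 + 0.88 + 1.00 + 1.59 + 0.98 + 2.69 = 11.05
Σ_{i<j} σ_ij = 5.34
σ²_total = 11.05 + 2 × 5.34 = 21.73
α = (k/(k−1))·(1 − Σσ²ᵢ/σ²_total) = (7/6)·(1 − 11.05/21.73) = 0.57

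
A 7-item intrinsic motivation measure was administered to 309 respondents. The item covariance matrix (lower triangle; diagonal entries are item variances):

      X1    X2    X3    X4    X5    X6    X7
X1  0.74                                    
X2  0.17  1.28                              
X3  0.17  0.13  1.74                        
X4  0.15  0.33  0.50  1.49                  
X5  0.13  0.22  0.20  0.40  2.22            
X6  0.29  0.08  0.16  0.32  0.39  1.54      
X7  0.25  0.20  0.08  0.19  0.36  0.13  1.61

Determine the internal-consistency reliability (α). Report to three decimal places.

α = 0.557

Σσᵢ² = 0.74 + 1.28 + 1.74 + 1.49 + 2.22 + 1.54 + 1.61 = 10.62
Sum of the distinct covariances = 4.85
total variance = 10.62 + 2 × 4.85 = 20.32
α = (k/(k−1))·(1 − Σσᵢ²/total variance) = (7/6)·(1 − 10.62/20.32) = 0.557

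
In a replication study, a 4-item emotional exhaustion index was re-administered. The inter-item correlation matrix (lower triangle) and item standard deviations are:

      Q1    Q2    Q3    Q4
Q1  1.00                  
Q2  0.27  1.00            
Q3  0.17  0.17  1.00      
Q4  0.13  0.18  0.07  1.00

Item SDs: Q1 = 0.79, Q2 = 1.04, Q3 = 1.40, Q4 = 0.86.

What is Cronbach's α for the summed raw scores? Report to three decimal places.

α = 0.414

Σσ²ᵢ = 0.79² + 1.04² + 1.40² + 0.86² = 4.4053
Covariances σ_ij = r_ij · s_i · s_j:
  σ(Q1,Q2) = 0.27 × 0.79 × 1.04 = 0.2218
  σ(Q1,Q3) = 0.17 × 0.79 × 1.40 = 0.1880
  σ(Q1,Q4) = 0.13 × 0.79 × 0.86 = 0.0883
  σ(Q2,Q3) = 0.17 × 1.04 × 1.40 = 0.2475
  σ(Q2,Q4) = 0.18 × 1.04 × 0.86 = 0.1610
  σ(Q3,Q4) = 0.07 × 1.40 × 0.86 = 0.0843
σ²_T = Σσ²ᵢ + 2·Σσ_ij = 4.4053 + 2 × 0.9909 = 6.3871
α = (4/3)·(1 − 4.4053/6.3871) = 0.414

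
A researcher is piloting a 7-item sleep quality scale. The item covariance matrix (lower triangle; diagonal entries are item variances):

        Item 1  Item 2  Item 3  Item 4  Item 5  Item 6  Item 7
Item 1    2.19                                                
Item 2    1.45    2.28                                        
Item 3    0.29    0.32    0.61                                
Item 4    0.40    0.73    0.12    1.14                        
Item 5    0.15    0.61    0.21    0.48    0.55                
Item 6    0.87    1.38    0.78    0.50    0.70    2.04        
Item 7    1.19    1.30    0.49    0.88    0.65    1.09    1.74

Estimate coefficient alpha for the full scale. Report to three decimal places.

coefficient alpha = 0.857

sum of item variances = 2.19 + 2.28 + 0.61 + 1.14 + 0.55 + 2.04 + 1.74 = 10.55
Sum of off-diagonal covariances = 14.59
σ²_total = 10.55 + 2 × 14.59 = 39.73
α = (k/(k−1))·(1 − sum of item variances/σ²_total) = (7/6)·(1 − 10.55/39.73) = 0.857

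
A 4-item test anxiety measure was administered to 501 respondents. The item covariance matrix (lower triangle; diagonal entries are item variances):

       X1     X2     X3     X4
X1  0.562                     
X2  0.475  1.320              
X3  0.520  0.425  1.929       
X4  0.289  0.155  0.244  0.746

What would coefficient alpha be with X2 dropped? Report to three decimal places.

α = 0.591

Remaining items: X1, X3, X4 (k = 3).
ΣVar(i) = 0.562 + 1.929 + 0.746 = 3.237
total variance = 3.237 + 2 × 1.053 = 5.343
α (item deleted) = (3/2)·(1 − 3.237/5.343) = 0.591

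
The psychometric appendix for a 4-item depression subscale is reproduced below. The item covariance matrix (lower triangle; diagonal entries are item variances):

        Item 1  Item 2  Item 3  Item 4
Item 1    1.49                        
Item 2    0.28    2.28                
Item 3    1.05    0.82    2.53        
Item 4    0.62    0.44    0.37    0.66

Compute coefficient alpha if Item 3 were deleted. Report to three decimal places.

α = 0.565

Remaining items: Item 1, Item 2, Item 4 (k = 3).
Σσ²ᵢ = 1.49 + 2.28 + 0.66 = 4.43
σ²_T = 4.43 + 2 × 1.34 = 7.11
α (item deleted) = (3/2)·(1 − 4.43/7.11) = 0.565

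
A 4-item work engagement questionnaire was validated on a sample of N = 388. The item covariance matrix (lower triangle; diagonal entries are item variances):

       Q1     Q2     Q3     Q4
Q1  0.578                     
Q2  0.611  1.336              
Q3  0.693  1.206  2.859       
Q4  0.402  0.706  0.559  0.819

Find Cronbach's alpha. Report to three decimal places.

Σσ²ᵢ = 0.578 + 1.336 + 2.859 + 0.819 = 5.592
Sum of off-diagonal covariances = 4.177
σ²_T = 5.592 + 2 × 4.177 = 13.946
α = (k/(k−1))·(1 − Σσ²ᵢ/σ²_T) = (4/3)·(1 − 5.592/13.946) = 0.799

α = 0.799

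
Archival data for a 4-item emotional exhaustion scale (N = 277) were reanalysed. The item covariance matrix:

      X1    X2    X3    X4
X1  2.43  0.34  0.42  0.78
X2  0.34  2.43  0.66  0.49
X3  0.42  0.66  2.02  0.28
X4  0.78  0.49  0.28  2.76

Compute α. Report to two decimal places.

Σσᵢ² = 2.43 + 2.43 + 2.02 + 2.76 = 9.64
Σ_{i<j} σ_ij = 2.97
total variance = 9.64 + 2 × 2.97 = 15.58
α = (k/(k−1))·(1 − Σσᵢ²/total variance) = (4/3)·(1 − 9.64/15.58) = 0.51

α = 0.51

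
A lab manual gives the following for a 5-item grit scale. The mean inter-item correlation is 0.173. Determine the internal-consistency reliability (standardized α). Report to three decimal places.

Standardized α = k·r̄ / (1 + (k−1)·r̄) = 5 × 0.173 / (1 + 4 × 0.173)
  = 0.8650 / 1.6920 = 0.511

α = 0.511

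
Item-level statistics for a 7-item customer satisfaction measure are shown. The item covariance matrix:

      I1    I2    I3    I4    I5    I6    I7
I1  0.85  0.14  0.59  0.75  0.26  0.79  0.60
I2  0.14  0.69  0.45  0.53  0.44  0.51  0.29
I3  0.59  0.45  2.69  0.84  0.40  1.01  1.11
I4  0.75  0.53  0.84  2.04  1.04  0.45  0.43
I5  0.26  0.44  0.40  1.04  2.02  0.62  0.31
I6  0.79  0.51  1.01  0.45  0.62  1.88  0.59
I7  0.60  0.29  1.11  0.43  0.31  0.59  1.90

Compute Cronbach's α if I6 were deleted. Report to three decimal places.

Remaining items: I1, I2, I3, I4, I5, I7 (k = 6).
sum of item variances = 0.85 + 0.69 + 2.69 + 2.04 + 2.02 + 1.90 = 10.19
total variance = 10.19 + 2 × 8.18 = 26.55
α (item deleted) = (6/5)·(1 − 10.19/26.55) = 0.739

α = 0.739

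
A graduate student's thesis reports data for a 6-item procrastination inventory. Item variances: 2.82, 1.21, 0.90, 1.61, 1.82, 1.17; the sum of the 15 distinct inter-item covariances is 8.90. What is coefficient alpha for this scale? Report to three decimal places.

Σσᵢ² = 2.82 + 1.21 + 0.90 + 1.61 + 1.82 + 1.17 = 9.53
Sum of distinct covariances = 8.90
σ²_total = Σσᵢ² + 2·Σcov = 9.53 + 2 × 8.90 = 27.33
α = (6/5)·(1 − 9.53/27.33) = 0.782

coefficient alpha = 0.782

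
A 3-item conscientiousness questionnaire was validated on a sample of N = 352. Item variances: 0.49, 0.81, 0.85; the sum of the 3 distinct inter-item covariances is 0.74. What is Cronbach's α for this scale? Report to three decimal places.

Σσ²ᵢ = 0.49 + 0.81 + 0.85 = 2.15
Sum of distinct covariances = 0.74
σ²_total = Σσ²ᵢ + 2·Σcov = 2.15 + 2 × 0.74 = 3.63
α = (3/2)·(1 − 2.15/3.63) = 0.612

Cronbach's α = 0.612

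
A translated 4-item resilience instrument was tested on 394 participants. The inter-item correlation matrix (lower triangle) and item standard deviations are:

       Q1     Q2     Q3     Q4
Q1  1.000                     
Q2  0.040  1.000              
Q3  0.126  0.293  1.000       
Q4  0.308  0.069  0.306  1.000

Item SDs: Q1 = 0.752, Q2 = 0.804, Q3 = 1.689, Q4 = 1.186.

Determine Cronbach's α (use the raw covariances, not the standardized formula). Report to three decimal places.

Cronbach's α = 0.479

Σσ²ᵢ = 0.752² + 0.804² + 1.689² + 1.186² = 5.4712
Covariances σ_ij = r_ij · s_i · s_j:
  σ(Q1,Q2) = 0.040 × 0.752 × 0.804 = 0.0242
  σ(Q1,Q3) = 0.126 × 0.752 × 1.689 = 0.1600
  σ(Q1,Q4) = 0.308 × 0.752 × 1.186 = 0.2747
  σ(Q2,Q3) = 0.293 × 0.804 × 1.689 = 0.3979
  σ(Q2,Q4) = 0.069 × 0.804 × 1.186 = 0.0658
  σ(Q3,Q4) = 0.306 × 1.689 × 1.186 = 0.6130
σ²_T = Σσ²ᵢ + 2·Σσ_ij = 5.4712 + 2 × 1.5356 = 8.5424
α = (4/3)·(1 − 5.4712/8.5424) = 0.479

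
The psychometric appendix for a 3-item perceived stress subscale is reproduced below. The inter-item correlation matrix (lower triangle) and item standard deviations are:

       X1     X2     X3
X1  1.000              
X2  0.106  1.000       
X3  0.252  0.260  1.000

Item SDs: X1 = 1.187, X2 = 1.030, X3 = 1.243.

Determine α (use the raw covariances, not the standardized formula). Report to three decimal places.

Σσ²ᵢ = 1.187² + 1.030² + 1.243² = 4.0149
Covariances σ_ij = r_ij · s_i · s_j:
  σ(X1,X2) = 0.106 × 1.187 × 1.030 = 0.1296
  σ(X1,X3) = 0.252 × 1.187 × 1.243 = 0.3718
  σ(X2,X3) = 0.260 × 1.030 × 1.243 = 0.3329
σ²_T = Σσ²ᵢ + 2·Σσ_ij = 4.0149 + 2 × 0.8343 = 5.6835
α = (3/2)·(1 − 4.0149/5.6835) = 0.440

α = 0.440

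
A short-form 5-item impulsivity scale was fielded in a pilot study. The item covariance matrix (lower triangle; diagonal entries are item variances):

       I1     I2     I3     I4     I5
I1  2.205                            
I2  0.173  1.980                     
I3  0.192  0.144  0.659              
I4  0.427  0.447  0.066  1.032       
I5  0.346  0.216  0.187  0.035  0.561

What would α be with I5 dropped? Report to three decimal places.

α = 0.440

Remaining items: I1, I2, I3, I4 (k = 4).
sum of item variances = 2.205 + 1.980 + 0.659 + 1.032 = 5.876
σ²_T = 5.876 + 2 × 1.449 = 8.774
α (item deleted) = (4/3)·(1 − 5.876/8.774) = 0.440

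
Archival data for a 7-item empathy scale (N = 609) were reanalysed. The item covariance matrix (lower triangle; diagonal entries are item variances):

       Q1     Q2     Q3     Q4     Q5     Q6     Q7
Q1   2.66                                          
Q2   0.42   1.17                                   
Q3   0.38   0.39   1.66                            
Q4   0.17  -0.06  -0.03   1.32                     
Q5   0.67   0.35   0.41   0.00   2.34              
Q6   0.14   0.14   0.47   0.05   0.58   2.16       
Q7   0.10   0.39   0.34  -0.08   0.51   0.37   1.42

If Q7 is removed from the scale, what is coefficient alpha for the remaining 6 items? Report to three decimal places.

Remaining items: Q1, Q2, Q3, Q4, Q5, Q6 (k = 6).
sum of item variances = 2.66 + 1.17 + 1.66 + 1.32 + 2.34 + 2.16 = 11.31
total variance = 11.31 + 2 × 4.08 = 19.47
α (item deleted) = (6/5)·(1 − 11.31/19.47) = 0.503

α = 0.503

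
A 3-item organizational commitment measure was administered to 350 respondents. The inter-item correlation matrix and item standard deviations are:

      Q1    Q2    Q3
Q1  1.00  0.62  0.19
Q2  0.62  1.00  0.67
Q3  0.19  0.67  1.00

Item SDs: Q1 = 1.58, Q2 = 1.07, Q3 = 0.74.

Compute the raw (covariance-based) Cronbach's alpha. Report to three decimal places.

Cronbach's alpha = 0.693

Σσ²ᵢ = 1.58² + 1.07² + 0.74² = 4.1889
Covariances σ_ij = r_ij · s_i · s_j:
  σ(Q1,Q2) = 0.62 × 1.58 × 1.07 = 1.0482
  σ(Q1,Q3) = 0.19 × 1.58 × 0.74 = 0.2221
  σ(Q2,Q3) = 0.67 × 1.07 × 0.74 = 0.5305
σ²_T = Σσ²ᵢ + 2·Σσ_ij = 4.1889 + 2 × 1.8008 = 7.7905
α = (3/2)·(1 − 4.1889/7.7905) = 0.693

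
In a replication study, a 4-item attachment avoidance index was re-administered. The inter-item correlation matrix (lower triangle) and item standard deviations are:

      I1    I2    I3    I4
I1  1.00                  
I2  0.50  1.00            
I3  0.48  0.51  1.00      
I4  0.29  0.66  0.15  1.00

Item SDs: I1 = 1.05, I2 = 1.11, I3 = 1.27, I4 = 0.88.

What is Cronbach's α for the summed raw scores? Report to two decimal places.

Σσ²ᵢ = 1.05² + 1.11² + 1.27² + 0.88² = 4.7219
Covariances σ_ij = r_ij · s_i · s_j:
  σ(I1,I2) = 0.50 × 1.05 × 1.11 = 0.5828
  σ(I1,I3) = 0.48 × 1.05 × 1.27 = 0.6401
  σ(I1,I4) = 0.29 × 1.05 × 0.88 = 0.2680
  σ(I2,I3) = 0.51 × 1.11 × 1.27 = 0.7189
  σ(I2,I4) = 0.66 × 1.11 × 0.88 = 0.6447
  σ(I3,I4) = 0.15 × 1.27 × 0.88 = 0.1676
σ²_T = Σσ²ᵢ + 2·Σσ_ij = 4.7219 + 2 × 3.0221 = 10.7661
α = (4/3)·(1 − 4.7219/10.7661) = 0.75

Cronbach's α = 0.75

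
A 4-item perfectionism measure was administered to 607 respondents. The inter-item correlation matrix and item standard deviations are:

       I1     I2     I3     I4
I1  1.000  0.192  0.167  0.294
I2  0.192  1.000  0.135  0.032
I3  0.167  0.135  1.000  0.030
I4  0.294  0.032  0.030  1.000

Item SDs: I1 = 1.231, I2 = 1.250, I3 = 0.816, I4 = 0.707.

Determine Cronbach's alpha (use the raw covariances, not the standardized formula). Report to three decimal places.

Cronbach's alpha = 0.398

Σσ²ᵢ = 1.231² + 1.250² + 0.816² + 0.707² = 4.2436
Covariances σ_ij = r_ij · s_i · s_j:
  σ(I1,I2) = 0.192 × 1.231 × 1.250 = 0.2954
  σ(I1,I3) = 0.167 × 1.231 × 0.816 = 0.1678
  σ(I1,I4) = 0.294 × 1.231 × 0.707 = 0.2559
  σ(I2,I3) = 0.135 × 1.250 × 0.816 = 0.1377
  σ(I2,I4) = 0.032 × 1.250 × 0.707 = 0.0283
  σ(I3,I4) = 0.030 × 0.816 × 0.707 = 0.0173
σ²_T = Σσ²ᵢ + 2·Σσ_ij = 4.2436 + 2 × 0.9024 = 6.0484
α = (4/3)·(1 − 4.2436/6.0484) = 0.398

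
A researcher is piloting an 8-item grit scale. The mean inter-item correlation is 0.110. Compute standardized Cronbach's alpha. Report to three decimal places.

Standardized α = k·r̄ / (1 + (k−1)·r̄) = 8 × 0.110 / (1 + 7 × 0.110)
  = 0.8800 / 1.7700 = 0.497

standardized Cronbach's alpha = 0.497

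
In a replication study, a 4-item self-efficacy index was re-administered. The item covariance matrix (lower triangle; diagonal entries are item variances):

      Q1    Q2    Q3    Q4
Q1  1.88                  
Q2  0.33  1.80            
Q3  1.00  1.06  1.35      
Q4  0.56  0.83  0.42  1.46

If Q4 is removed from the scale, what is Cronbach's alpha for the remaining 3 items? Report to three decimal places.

Remaining items: Q1, Q2, Q3 (k = 3).
Σσ²ᵢ = 1.88 + 1.80 + 1.35 = 5.03
total variance = 5.03 + 2 × 2.39 = 9.81
α (item deleted) = (3/2)·(1 − 5.03/9.81) = 0.731

Cronbach's alpha = 0.731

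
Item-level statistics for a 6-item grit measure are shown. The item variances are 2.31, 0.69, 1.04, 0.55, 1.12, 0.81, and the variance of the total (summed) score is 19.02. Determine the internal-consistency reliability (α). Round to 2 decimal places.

Σσᵢ² = 2.31 + 0.69 + 1.04 + 0.55 + 1.12 + 0.81 = 6.52
α = (k/(k−1))·(1 − Σσᵢ²/total variance) = (6/5)·(1 − 6.52/19.02) = 0.79

α = 0.79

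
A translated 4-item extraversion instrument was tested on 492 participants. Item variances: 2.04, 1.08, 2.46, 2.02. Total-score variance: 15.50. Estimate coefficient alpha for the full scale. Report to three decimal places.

sum of item variances = 2.04 + 1.08 + 2.46 + 2.02 = 7.60
α = (k/(k−1))·(1 − sum of item variances/total variance) = (4/3)·(1 − 7.60/15.50) = 0.680

coefficient alpha = 0.680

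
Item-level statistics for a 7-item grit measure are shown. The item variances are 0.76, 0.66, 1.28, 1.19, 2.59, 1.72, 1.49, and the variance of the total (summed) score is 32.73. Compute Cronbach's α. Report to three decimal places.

Σσ²ᵢ = 0.76 + 0.66 + 1.28 + 1.19 + 2.59 + 1.72 + 1.49 = 9.69
α = (k/(k−1))·(1 − Σσ²ᵢ/total variance) = (7/6)·(1 − 9.69/32.73) = 0.821

Cronbach's α = 0.821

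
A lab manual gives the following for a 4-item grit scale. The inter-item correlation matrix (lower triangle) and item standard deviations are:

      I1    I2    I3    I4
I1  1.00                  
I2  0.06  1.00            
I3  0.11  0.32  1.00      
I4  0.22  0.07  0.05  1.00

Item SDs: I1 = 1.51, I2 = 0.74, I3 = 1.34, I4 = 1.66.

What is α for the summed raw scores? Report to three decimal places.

α = 0.358

Σσ²ᵢ = 1.51² + 0.74² + 1.34² + 1.66² = 7.3789
Covariances σ_ij = r_ij · s_i · s_j:
  σ(I1,I2) = 0.06 × 1.51 × 0.74 = 0.0670
  σ(I1,I3) = 0.11 × 1.51 × 1.34 = 0.2226
  σ(I1,I4) = 0.22 × 1.51 × 1.66 = 0.5515
  σ(I2,I3) = 0.32 × 0.74 × 1.34 = 0.3173
  σ(I2,I4) = 0.07 × 0.74 × 1.66 = 0.0860
  σ(I3,I4) = 0.05 × 1.34 × 1.66 = 0.1112
σ²_T = Σσ²ᵢ + 2·Σσ_ij = 7.3789 + 2 × 1.3556 = 10.0901
α = (4/3)·(1 − 7.3789/10.0901) = 0.358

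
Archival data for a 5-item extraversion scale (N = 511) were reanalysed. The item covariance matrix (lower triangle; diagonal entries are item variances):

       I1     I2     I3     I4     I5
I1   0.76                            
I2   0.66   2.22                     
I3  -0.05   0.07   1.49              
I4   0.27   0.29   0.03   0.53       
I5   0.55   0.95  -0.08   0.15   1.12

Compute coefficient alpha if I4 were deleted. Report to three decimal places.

coefficient alpha = 0.572

Remaining items: I1, I2, I3, I5 (k = 4).
sum of item variances = 0.76 + 2.22 + 1.49 + 1.12 = 5.59
σ²_T = 5.59 + 2 × 2.10 = 9.79
α (item deleted) = (4/3)·(1 − 5.59/9.79) = 0.572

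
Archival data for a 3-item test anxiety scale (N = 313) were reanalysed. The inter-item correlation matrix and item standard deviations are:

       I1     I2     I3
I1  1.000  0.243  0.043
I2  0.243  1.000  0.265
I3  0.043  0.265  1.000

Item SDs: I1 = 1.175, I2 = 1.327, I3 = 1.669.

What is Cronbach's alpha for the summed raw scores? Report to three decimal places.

Σσ²ᵢ = 1.175² + 1.327² + 1.669² = 5.9271
Covariances σ_ij = r_ij · s_i · s_j:
  σ(I1,I2) = 0.243 × 1.175 × 1.327 = 0.3789
  σ(I1,I3) = 0.043 × 1.175 × 1.669 = 0.0843
  σ(I2,I3) = 0.265 × 1.327 × 1.669 = 0.5869
σ²_T = Σσ²ᵢ + 2·Σσ_ij = 5.9271 + 2 × 1.0501 = 8.0273
α = (3/2)·(1 − 5.9271/8.0273) = 0.392

α = 0.392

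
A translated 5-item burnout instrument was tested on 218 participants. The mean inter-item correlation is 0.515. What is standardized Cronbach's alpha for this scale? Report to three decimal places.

α = 0.842

Standardized α = k·r̄ / (1 + (k−1)·r̄) = 5 × 0.515 / (1 + 4 × 0.515)
  = 2.5750 / 3.0600 = 0.842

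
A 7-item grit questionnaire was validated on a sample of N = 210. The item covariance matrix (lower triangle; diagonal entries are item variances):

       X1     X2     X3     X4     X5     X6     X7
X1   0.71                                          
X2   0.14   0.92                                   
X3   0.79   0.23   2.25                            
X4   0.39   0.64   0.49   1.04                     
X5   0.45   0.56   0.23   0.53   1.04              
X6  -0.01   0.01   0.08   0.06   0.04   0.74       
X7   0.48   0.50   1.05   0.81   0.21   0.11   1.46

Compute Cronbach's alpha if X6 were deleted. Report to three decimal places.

Cronbach's alpha = 0.803

Remaining items: X1, X2, X3, X4, X5, X7 (k = 6).
Σσᵢ² = 0.71 + 0.92 + 2.25 + 1.04 + 1.04 + 1.46 = 7.42
total variance = 7.42 + 2 × 7.50 = 22.42
α (item deleted) = (6/5)·(1 − 7.42/22.42) = 0.803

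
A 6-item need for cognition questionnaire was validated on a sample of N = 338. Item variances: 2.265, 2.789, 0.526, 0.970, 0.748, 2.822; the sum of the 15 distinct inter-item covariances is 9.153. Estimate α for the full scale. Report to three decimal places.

sum of item variances = 2.265 + 2.789 + 0.526 + 0.970 + 0.748 + 2.822 = 10.120
Sum of distinct covariances = 9.153
Var(T) = sum of item variances + 2·Σcov = 10.120 + 2 × 9.153 = 28.426
α = (6/5)·(1 − 10.120/28.426) = 0.773

α = 0.773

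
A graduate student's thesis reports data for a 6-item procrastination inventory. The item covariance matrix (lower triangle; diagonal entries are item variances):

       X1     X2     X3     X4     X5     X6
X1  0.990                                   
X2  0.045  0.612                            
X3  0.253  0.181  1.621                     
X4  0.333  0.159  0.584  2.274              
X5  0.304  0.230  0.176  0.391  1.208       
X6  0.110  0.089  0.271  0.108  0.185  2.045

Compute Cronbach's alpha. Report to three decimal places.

Σσᵢ² = 0.990 + 0.612 + 1.621 + 2.274 + 1.208 + 2.045 = 8.750
Σ_{i<j} σ_ij = 3.419
total variance = 8.750 + 2 × 3.419 = 15.588
α = (k/(k−1))·(1 − Σσᵢ²/total variance) = (6/5)·(1 − 8.750/15.588) = 0.526

α = 0.526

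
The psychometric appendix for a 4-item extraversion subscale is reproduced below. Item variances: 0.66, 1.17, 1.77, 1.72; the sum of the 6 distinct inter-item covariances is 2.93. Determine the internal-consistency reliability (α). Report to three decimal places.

α = 0.699

Σσ²ᵢ = 0.66 + 1.17 + 1.77 + 1.72 = 5.32
Sum of distinct covariances = 2.93
total variance = Σσ²ᵢ + 2·Σcov = 5.32 + 2 × 2.93 = 11.18
α = (4/3)·(1 − 5.32/11.18) = 0.699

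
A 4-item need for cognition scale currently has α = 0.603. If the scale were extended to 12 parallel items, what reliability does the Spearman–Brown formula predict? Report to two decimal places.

predicted reliability = 0.82

Length factor m = 12/4 = 3.0000
α' = m·α / (1 + (m−1)·α)
   = 12/4 × 0.603 / (1 + (12/4 − 1) × 0.603)
   = 1.8090 / 2.2060 = 0.82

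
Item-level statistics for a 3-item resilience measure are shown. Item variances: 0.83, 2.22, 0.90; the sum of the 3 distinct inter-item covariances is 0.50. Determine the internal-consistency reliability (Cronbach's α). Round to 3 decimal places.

α = 0.303

ΣVar(i) = 0.83 + 2.22 + 0.90 = 3.95
Sum of distinct covariances = 0.50
total variance = ΣVar(i) + 2·Σcov = 3.95 + 2 × 0.50 = 4.95
α = (3/2)·(1 − 3.95/4.95) = 0.303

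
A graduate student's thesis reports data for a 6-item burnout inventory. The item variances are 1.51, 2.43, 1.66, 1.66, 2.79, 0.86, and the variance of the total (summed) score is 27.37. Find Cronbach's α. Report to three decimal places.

Cronbach's α = 0.722

sum of item variances = 1.51 + 2.43 + 1.66 + 1.66 + 2.79 + 0.86 = 10.91
α = (k/(k−1))·(1 − sum of item variances/Var(T)) = (6/5)·(1 − 10.91/27.37) = 0.722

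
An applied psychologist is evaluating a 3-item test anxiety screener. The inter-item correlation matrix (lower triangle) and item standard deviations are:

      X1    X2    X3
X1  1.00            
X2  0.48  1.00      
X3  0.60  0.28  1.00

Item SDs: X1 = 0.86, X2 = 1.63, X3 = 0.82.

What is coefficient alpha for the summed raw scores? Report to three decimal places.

α = 0.629

Σσ²ᵢ = 0.86² + 1.63² + 0.82² = 4.0689
Covariances σ_ij = r_ij · s_i · s_j:
  σ(X1,X2) = 0.48 × 0.86 × 1.63 = 0.6729
  σ(X1,X3) = 0.60 × 0.86 × 0.82 = 0.4231
  σ(X2,X3) = 0.28 × 1.63 × 0.82 = 0.3742
σ²_T = Σσ²ᵢ + 2·Σσ_ij = 4.0689 + 2 × 1.4702 = 7.0093
α = (3/2)·(1 − 4.0689/7.0093) = 0.629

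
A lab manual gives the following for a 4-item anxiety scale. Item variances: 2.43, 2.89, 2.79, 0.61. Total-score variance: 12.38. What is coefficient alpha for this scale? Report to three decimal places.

Σσ²ᵢ = 2.43 + 2.89 + 2.79 + 0.61 = 8.72
α = (k/(k−1))·(1 − Σσ²ᵢ/σ²_T) = (4/3)·(1 − 8.72/12.38) = 0.394

coefficient alpha = 0.394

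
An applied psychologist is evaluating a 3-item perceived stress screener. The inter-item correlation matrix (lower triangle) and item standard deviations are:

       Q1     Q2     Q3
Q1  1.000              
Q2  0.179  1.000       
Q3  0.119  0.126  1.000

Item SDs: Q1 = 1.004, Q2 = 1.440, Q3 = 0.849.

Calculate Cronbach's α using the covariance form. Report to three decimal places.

α = 0.319

Σσ²ᵢ = 1.004² + 1.440² + 0.849² = 3.8024
Covariances σ_ij = r_ij · s_i · s_j:
  σ(Q1,Q2) = 0.179 × 1.004 × 1.440 = 0.2588
  σ(Q1,Q3) = 0.119 × 1.004 × 0.849 = 0.1014
  σ(Q2,Q3) = 0.126 × 1.440 × 0.849 = 0.1540
σ²_T = Σσ²ᵢ + 2·Σσ_ij = 3.8024 + 2 × 0.5142 = 4.8308
α = (3/2)·(1 − 3.8024/4.8308) = 0.319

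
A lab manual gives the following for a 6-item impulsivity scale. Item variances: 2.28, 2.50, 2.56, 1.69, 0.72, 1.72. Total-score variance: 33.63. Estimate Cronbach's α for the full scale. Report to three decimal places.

ΣVar(i) = 2.28 + 2.50 + 2.56 + 1.69 + 0.72 + 1.72 = 11.47
α = (k/(k−1))·(1 − ΣVar(i)/total variance) = (6/5)·(1 − 11.47/33.63) = 0.791

Cronbach's α = 0.791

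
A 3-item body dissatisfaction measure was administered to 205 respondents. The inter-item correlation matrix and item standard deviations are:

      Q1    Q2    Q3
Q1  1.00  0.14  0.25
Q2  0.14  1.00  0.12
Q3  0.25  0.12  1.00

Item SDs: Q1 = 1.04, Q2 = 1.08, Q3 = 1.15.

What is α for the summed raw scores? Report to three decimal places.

Σσ²ᵢ = 1.04² + 1.08² + 1.15² = 3.5705
Covariances σ_ij = r_ij · s_i · s_j:
  σ(Q1,Q2) = 0.14 × 1.04 × 1.08 = 0.1572
  σ(Q1,Q3) = 0.25 × 1.04 × 1.15 = 0.2990
  σ(Q2,Q3) = 0.12 × 1.08 × 1.15 = 0.1490
σ²_T = Σσ²ᵢ + 2·Σσ_ij = 3.5705 + 2 × 0.6052 = 4.7809
α = (3/2)·(1 − 3.5705/4.7809) = 0.380

α = 0.380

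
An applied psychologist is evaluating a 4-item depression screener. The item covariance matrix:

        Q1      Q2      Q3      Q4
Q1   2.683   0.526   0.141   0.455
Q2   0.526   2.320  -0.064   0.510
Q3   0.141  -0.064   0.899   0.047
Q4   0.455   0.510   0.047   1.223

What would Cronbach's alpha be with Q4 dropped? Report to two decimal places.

Remaining items: Q1, Q2, Q3 (k = 3).
Σσ²ᵢ = 2.683 + 2.320 + 0.899 = 5.902
Var(T) = 5.902 + 2 × 0.603 = 7.108
α (item deleted) = (3/2)·(1 − 5.902/7.108) = 0.25

Cronbach's alpha = 0.25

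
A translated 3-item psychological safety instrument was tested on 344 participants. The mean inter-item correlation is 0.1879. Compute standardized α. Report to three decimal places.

Standardized α = k·r̄ / (1 + (k−1)·r̄) = 3 × 0.1879 / (1 + 2 × 0.1879)
  = 0.5637 / 1.3758 = 0.410

α = 0.410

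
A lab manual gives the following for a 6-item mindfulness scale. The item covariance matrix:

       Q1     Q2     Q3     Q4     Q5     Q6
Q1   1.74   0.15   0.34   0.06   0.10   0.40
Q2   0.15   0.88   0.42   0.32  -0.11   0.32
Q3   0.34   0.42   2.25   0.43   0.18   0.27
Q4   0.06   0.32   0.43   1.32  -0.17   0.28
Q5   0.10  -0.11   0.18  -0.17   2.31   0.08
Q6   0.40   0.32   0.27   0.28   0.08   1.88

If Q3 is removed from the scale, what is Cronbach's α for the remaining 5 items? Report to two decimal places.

α = 0.33

Remaining items: Q1, Q2, Q4, Q5, Q6 (k = 5).
Σσ²ᵢ = 1.74 + 0.88 + 1.32 + 2.31 + 1.88 = 8.13
σ²_T = 8.13 + 2 × 1.43 = 10.99
α (item deleted) = (5/4)·(1 − 8.13/10.99) = 0.33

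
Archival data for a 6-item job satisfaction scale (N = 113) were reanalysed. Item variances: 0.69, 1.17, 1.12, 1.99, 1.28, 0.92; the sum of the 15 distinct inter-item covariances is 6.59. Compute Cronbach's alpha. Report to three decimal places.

ΣVar(i) = 0.69 + 1.17 + 1.12 + 1.99 + 1.28 + 0.92 = 7.17
Sum of distinct covariances = 6.59
Var(T) = ΣVar(i) + 2·Σcov = 7.17 + 2 × 6.59 = 20.35
α = (6/5)·(1 − 7.17/20.35) = 0.777

α = 0.777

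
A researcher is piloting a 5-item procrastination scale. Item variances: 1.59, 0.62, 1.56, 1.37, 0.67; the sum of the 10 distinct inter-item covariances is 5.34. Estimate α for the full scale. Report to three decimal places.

ΣVar(i) = 1.59 + 0.62 + 1.56 + 1.37 + 0.67 = 5.81
Sum of distinct covariances = 5.34
σ²_total = ΣVar(i) + 2·Σcov = 5.81 + 2 × 5.34 = 16.49
α = (5/4)·(1 − 5.81/16.49) = 0.810

α = 0.810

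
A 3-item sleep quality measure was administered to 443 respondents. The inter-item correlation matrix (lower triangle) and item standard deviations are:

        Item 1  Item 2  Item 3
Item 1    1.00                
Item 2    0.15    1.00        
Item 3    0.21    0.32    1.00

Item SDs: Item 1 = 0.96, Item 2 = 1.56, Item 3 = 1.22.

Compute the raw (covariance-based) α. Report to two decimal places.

Σσ²ᵢ = 0.96² + 1.56² + 1.22² = 4.8436
Covariances σ_ij = r_ij · s_i · s_j:
  σ(Item 1,Item 2) = 0.15 × 0.96 × 1.56 = 0.2246
  σ(Item 1,Item 3) = 0.21 × 0.96 × 1.22 = 0.2460
  σ(Item 2,Item 3) = 0.32 × 1.56 × 1.22 = 0.6090
σ²_T = Σσ²ᵢ + 2·Σσ_ij = 4.8436 + 2 × 1.0796 = 7.0028
α = (3/2)·(1 − 4.8436/7.0028) = 0.46

α = 0.46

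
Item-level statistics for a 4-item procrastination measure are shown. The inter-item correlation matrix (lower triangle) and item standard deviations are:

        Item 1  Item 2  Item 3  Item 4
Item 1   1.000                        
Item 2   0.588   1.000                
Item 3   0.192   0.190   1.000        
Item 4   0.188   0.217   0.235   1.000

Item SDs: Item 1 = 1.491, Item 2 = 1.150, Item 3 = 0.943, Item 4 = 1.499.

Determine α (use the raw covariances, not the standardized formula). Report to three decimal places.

α = 0.585

Σσ²ᵢ = 1.491² + 1.150² + 0.943² + 1.499² = 6.6818
Covariances σ_ij = r_ij · s_i · s_j:
  σ(Item 1,Item 2) = 0.588 × 1.491 × 1.150 = 1.0082
  σ(Item 1,Item 3) = 0.192 × 1.491 × 0.943 = 0.2700
  σ(Item 1,Item 4) = 0.188 × 1.491 × 1.499 = 0.4202
  σ(Item 2,Item 3) = 0.190 × 1.150 × 0.943 = 0.2060
  σ(Item 2,Item 4) = 0.217 × 1.150 × 1.499 = 0.3741
  σ(Item 3,Item 4) = 0.235 × 0.943 × 1.499 = 0.3322
σ²_T = Σσ²ᵢ + 2·Σσ_ij = 6.6818 + 2 × 2.6107 = 11.9032
α = (4/3)·(1 − 6.6818/11.9032) = 0.585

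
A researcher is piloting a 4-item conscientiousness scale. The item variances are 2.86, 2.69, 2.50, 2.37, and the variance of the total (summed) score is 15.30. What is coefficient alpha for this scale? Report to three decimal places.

coefficient alpha = 0.425

sum of item variances = 2.86 + 2.69 + 2.50 + 2.37 = 10.42
α = (k/(k−1))·(1 − sum of item variances/Var(T)) = (4/3)·(1 − 10.42/15.30) = 0.425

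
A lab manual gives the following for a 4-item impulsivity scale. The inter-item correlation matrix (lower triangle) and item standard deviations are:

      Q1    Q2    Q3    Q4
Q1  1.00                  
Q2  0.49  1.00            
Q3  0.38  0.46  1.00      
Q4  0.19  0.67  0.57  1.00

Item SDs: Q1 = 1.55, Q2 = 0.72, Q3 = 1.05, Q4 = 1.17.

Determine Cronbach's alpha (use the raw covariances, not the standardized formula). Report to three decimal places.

α = 0.715

Σσ²ᵢ = 1.55² + 0.72² + 1.05² + 1.17² = 5.3923
Covariances σ_ij = r_ij · s_i · s_j:
  σ(Q1,Q2) = 0.49 × 1.55 × 0.72 = 0.5468
  σ(Q1,Q3) = 0.38 × 1.55 × 1.05 = 0.6185
  σ(Q1,Q4) = 0.19 × 1.55 × 1.17 = 0.3446
  σ(Q2,Q3) = 0.46 × 0.72 × 1.05 = 0.3478
  σ(Q2,Q4) = 0.67 × 0.72 × 1.17 = 0.5644
  σ(Q3,Q4) = 0.57 × 1.05 × 1.17 = 0.7002
σ²_T = Σσ²ᵢ + 2·Σσ_ij = 5.3923 + 2 × 3.1223 = 11.6369
α = (4/3)·(1 − 5.3923/11.6369) = 0.715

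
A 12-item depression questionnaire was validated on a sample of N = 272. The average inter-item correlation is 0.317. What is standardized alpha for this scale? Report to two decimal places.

α = 0.85

Standardized α = k·r̄ / (1 + (k−1)·r̄) = 12 × 0.317 / (1 + 11 × 0.317)
  = 3.8040 / 4.4870 = 0.85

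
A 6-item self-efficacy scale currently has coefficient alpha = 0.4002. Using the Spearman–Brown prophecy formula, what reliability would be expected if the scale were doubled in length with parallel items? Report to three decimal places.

predicted reliability = 0.572

Length factor m = 2
α' = m·α / (1 + (m−1)·α)
   = 2 × 0.4002 / (1 + (2 − 1) × 0.4002)
   = 0.8004 / 1.4002 = 0.572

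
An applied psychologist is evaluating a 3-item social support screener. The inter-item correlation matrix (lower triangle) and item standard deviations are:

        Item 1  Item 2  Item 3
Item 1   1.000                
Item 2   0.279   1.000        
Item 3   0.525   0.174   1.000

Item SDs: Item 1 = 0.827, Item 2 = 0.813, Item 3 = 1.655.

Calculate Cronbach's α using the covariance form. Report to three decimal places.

Σσ²ᵢ = 0.827² + 0.813² + 1.655² = 4.0839
Covariances σ_ij = r_ij · s_i · s_j:
  σ(Item 1,Item 2) = 0.279 × 0.827 × 0.813 = 0.1876
  σ(Item 1,Item 3) = 0.525 × 0.827 × 1.655 = 0.7186
  σ(Item 2,Item 3) = 0.174 × 0.813 × 1.655 = 0.2341
σ²_T = Σσ²ᵢ + 2·Σσ_ij = 4.0839 + 2 × 1.1403 = 6.3645
α = (3/2)·(1 − 4.0839/6.3645) = 0.537

α = 0.537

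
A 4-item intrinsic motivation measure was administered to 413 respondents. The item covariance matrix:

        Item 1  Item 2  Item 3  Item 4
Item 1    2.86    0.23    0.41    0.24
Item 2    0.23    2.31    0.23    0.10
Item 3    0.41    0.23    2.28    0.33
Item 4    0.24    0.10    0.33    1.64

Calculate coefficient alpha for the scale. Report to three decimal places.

α = 0.337

sum of item variances = 2.86 + 2.31 + 2.28 + 1.64 = 9.09
Σ_{i<j} σ_ij = 1.54
total variance = 9.09 + 2 × 1.54 = 12.17
α = (k/(k−1))·(1 − sum of item variances/total variance) = (4/3)·(1 − 9.09/12.17) = 0.337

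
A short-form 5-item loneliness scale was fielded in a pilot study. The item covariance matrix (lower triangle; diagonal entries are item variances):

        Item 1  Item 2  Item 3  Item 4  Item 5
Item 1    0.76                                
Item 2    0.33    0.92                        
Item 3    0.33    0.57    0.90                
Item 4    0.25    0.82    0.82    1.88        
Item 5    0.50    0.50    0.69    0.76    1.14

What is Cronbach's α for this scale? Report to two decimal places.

α = 0.83

Σσᵢ² = 0.76 + 0.92 + 0.90 + 1.88 + 1.14 = 5.60
Sum of off-diagonal covariances = 5.57
Var(T) = 5.60 + 2 × 5.57 = 16.74
α = (k/(k−1))·(1 − Σσᵢ²/Var(T)) = (5/4)·(1 − 5.60/16.74) = 0.83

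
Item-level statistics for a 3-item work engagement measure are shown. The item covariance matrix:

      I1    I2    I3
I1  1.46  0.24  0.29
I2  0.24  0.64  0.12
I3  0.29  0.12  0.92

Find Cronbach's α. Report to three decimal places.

sum of item variances = 1.46 + 0.64 + 0.92 = 3.02
Sum of the distinct covariances = 0.65
σ²_T = 3.02 + 2 × 0.65 = 4.32
α = (k/(k−1))·(1 − sum of item variances/σ²_T) = (3/2)·(1 − 3.02/4.32) = 0.451

α = 0.451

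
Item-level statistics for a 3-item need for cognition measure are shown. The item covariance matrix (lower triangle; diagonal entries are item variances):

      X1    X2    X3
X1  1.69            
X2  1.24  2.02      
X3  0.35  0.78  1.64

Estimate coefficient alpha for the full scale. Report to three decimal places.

Σσᵢ² = 1.69 + 2.02 + 1.64 = 5.35
Sum of off-diagonal covariances = 2.37
σ²_total = 5.35 + 2 × 2.37 = 10.09
α = (k/(k−1))·(1 − Σσᵢ²/σ²_total) = (3/2)·(1 − 5.35/10.09) = 0.705

coefficient alpha = 0.705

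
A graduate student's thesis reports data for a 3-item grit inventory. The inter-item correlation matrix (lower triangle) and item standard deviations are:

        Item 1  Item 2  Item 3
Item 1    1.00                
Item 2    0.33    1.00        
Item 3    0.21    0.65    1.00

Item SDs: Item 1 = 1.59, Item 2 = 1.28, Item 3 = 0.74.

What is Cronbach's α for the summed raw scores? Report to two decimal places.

Σσ²ᵢ = 1.59² + 1.28² + 0.74² = 4.7141
Covariances σ_ij = r_ij · s_i · s_j:
  σ(Item 1,Item 2) = 0.33 × 1.59 × 1.28 = 0.6716
  σ(Item 1,Item 3) = 0.21 × 1.59 × 0.74 = 0.2471
  σ(Item 2,Item 3) = 0.65 × 1.28 × 0.74 = 0.6157
σ²_T = Σσ²ᵢ + 2·Σσ_ij = 4.7141 + 2 × 1.5344 = 7.7829
α = (3/2)·(1 − 4.7141/7.7829) = 0.59

α = 0.59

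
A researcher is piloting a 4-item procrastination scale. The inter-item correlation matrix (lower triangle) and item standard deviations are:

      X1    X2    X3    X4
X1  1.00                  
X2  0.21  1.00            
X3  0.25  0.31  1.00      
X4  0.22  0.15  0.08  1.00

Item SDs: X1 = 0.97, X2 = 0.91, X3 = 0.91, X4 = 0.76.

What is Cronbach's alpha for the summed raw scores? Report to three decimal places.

Σσ²ᵢ = 0.97² + 0.91² + 0.91² + 0.76² = 3.1747
Covariances σ_ij = r_ij · s_i · s_j:
  σ(X1,X2) = 0.21 × 0.97 × 0.91 = 0.1854
  σ(X1,X3) = 0.25 × 0.97 × 0.91 = 0.2207
  σ(X1,X4) = 0.22 × 0.97 × 0.76 = 0.1622
  σ(X2,X3) = 0.31 × 0.91 × 0.91 = 0.2567
  σ(X2,X4) = 0.15 × 0.91 × 0.76 = 0.1037
  σ(X3,X4) = 0.08 × 0.91 × 0.76 = 0.0553
σ²_T = Σσ²ᵢ + 2·Σσ_ij = 3.1747 + 2 × 0.9840 = 5.1427
α = (4/3)·(1 − 3.1747/5.1427) = 0.510

α = 0.510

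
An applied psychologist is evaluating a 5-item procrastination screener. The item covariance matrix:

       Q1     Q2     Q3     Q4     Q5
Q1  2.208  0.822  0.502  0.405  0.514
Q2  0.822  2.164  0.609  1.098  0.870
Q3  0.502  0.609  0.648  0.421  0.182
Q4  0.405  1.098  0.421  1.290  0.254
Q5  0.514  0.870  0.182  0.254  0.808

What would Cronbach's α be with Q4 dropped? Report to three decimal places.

Remaining items: Q1, Q2, Q3, Q5 (k = 4).
sum of item variances = 2.208 + 2.164 + 0.648 + 0.808 = 5.828
Var(T) = 5.828 + 2 × 3.499 = 12.826
α (item deleted) = (4/3)·(1 − 5.828/12.826) = 0.727

α = 0.727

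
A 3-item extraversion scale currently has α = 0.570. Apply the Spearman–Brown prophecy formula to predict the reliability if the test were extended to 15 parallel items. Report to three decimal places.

predicted reliability = 0.869

Length factor m = 15/3 = 5.0000
α' = m·α / (1 + (m−1)·α)
   = 15/3 × 0.570 / (1 + (15/3 − 1) × 0.570)
   = 2.8500 / 3.2800 = 0.869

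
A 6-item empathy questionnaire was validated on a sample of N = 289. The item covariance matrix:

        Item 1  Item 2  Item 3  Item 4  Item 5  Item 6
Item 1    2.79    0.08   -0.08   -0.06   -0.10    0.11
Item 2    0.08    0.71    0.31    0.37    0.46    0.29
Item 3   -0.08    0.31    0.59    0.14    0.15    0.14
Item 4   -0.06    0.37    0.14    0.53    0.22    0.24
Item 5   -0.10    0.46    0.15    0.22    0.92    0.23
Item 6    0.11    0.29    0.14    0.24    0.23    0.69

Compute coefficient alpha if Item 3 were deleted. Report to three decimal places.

coefficient alpha = 0.494

Remaining items: Item 1, Item 2, Item 4, Item 5, Item 6 (k = 5).
Σσ²ᵢ = 2.79 + 0.71 + 0.53 + 0.92 + 0.69 = 5.64
σ²_T = 5.64 + 2 × 1.84 = 9.32
α (item deleted) = (5/4)·(1 − 5.64/9.32) = 0.494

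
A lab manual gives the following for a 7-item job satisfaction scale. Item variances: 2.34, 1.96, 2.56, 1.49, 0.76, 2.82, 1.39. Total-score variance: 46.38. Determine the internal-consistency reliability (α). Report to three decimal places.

ΣVar(i) = 2.34 + 1.96 + 2.56 + 1.49 + 0.76 + 2.82 + 1.39 = 13.32
α = (k/(k−1))·(1 − ΣVar(i)/total variance) = (7/6)·(1 − 13.32/46.38) = 0.832

α = 0.832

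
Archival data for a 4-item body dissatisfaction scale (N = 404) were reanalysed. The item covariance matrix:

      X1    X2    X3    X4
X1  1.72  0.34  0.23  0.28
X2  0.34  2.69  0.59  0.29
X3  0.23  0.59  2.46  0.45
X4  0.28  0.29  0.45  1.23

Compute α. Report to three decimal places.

Σσᵢ² = 1.72 + 2.69 + 2.46 + 1.23 = 8.10
Sum of the distinct covariances = 2.18
Var(T) = 8.10 + 2 × 2.18 = 12.46
α = (k/(k−1))·(1 − Σσᵢ²/Var(T)) = (4/3)·(1 − 8.10/12.46) = 0.467

α = 0.467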